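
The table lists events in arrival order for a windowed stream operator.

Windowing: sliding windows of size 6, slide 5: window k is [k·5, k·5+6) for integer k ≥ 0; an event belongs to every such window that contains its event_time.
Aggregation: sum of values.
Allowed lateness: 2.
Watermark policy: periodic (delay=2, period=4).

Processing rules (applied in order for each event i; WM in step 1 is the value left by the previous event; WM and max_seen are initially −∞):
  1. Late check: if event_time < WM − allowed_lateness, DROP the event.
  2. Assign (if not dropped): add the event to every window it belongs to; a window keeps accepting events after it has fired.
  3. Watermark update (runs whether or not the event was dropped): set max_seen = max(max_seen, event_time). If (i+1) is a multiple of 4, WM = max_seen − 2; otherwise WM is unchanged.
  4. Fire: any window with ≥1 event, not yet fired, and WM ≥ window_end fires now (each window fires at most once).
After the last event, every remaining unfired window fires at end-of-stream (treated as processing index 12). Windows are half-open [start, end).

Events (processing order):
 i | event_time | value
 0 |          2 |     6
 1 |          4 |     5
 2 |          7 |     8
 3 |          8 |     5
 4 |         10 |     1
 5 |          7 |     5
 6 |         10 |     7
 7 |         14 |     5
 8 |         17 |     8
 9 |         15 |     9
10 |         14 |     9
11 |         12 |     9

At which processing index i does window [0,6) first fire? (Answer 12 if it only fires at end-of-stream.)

3

i=0 t=2 v=6: → [0,6); WM=−∞
i=1 t=4 v=5: → [0,6); WM=−∞
i=2 t=7 v=8: → [5,11); WM=−∞
i=3 t=8 v=5: → [5,11); WM=6; [0,6) fires=11
i=4 t=10 v=1: → [10,16),[5,11); WM=6
i=5 t=7 v=5: → [5,11); WM=6
i=6 t=10 v=7: → [10,16),[5,11); WM=6
i=7 t=14 v=5: → [10,16); WM=12; [5,11) fires=26
i=8 t=17 v=8: → [15,21); WM=12
i=9 t=15 v=9: → [15,21),[10,16); WM=12
i=10 t=14 v=9: → [10,16); WM=12
i=11 t=12 v=9: → [10,16); WM=15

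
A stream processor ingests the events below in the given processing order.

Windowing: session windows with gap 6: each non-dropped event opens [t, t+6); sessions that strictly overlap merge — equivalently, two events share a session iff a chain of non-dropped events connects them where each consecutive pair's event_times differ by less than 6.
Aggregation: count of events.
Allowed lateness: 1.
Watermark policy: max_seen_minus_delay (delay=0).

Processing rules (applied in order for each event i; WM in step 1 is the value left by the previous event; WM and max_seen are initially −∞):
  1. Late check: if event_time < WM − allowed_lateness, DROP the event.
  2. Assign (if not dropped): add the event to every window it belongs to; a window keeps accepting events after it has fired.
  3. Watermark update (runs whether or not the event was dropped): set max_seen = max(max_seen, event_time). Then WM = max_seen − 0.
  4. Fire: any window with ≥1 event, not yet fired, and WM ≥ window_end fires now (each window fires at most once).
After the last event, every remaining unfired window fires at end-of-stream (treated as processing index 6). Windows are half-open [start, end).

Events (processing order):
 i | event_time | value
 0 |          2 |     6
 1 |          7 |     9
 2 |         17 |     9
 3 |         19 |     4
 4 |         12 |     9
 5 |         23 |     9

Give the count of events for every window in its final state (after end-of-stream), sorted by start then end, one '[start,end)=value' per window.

[2,13)=2 [17,29)=3

i=0 t=2 v=6: → [2,8); WM=2
i=1 t=7 v=9: → [2,13); WM=7
i=2 t=17 v=9: → [17,23); WM=17
i=3 t=19 v=4: → [17,25); WM=19
i=4 t=12 v=9: DROP (t<19-1); WM=19
i=5 t=23 v=9: → [17,29); WM=23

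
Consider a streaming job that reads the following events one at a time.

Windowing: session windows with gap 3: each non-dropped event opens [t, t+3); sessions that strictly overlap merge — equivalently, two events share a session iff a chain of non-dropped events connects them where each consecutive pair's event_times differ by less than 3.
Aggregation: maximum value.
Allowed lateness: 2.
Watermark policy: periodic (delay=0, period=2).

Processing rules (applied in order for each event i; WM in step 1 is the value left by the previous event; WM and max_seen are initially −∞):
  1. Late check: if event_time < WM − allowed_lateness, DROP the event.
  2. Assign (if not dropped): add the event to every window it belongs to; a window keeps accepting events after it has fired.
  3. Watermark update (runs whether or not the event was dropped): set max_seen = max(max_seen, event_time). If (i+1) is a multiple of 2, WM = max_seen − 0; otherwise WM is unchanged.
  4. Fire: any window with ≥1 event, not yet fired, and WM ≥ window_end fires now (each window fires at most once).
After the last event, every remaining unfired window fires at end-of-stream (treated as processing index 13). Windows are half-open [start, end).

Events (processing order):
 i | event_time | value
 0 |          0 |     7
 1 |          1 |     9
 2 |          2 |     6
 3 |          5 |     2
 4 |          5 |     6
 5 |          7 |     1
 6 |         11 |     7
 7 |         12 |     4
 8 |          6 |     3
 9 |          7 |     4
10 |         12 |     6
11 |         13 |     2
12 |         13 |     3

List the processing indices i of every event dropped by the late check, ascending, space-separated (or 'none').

i=0 t=0 v=7: → [0,3); WM=−∞
i=1 t=1 v=9: → [0,4); WM=1
i=2 t=2 v=6: → [0,5); WM=1
i=3 t=5 v=2: → [5,8); WM=5
i=4 t=5 v=6: → [5,8); WM=5
i=5 t=7 v=1: → [5,10); WM=7
i=6 t=11 v=7: → [11,14); WM=7
i=7 t=12 v=4: → [11,15); WM=12
i=8 t=6 v=3: DROP (t<12-2); WM=12
i=9 t=7 v=4: DROP (t<12-2); WM=12
i=10 t=12 v=6: → [11,15); WM=12
i=11 t=13 v=2: → [11,16); WM=13
i=12 t=13 v=3: → [11,16); WM=13

8 9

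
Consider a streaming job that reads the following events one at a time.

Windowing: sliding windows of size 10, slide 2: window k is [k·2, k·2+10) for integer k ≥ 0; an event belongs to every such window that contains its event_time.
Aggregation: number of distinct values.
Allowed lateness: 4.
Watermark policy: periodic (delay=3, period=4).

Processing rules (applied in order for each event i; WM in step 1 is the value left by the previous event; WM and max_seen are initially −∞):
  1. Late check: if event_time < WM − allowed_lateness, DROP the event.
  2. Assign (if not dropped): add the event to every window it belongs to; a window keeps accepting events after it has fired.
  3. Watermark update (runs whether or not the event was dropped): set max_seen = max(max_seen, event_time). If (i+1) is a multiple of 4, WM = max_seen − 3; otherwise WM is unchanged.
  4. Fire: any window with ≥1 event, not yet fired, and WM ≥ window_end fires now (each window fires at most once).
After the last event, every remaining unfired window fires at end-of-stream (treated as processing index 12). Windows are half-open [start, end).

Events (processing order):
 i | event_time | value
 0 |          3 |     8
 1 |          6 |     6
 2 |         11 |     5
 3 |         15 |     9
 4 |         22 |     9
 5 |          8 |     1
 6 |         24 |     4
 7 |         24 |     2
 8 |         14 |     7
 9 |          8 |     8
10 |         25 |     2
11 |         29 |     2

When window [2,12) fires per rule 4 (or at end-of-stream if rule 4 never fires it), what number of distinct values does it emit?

3

i=0 t=3 v=8: → [2,12),[0,10); WM=−∞
i=1 t=6 v=6: → [6,16),[4,14),[2,12),[0,10); WM=−∞
i=2 t=11 v=5: → [10,20),[8,18),[6,16),[4,14),[2,12); WM=−∞
i=3 t=15 v=9: → [14,24),[12,22),[10,20),[8,18),[6,16); WM=12; [0,10) fires=2 [2,12) fires=3
i=4 t=22 v=9: → [22,32),[20,30),[18,28),[16,26),[14,24); WM=12
i=5 t=8 v=1: → [8,18),[6,16),[4,14),[2,12),[0,10); WM=12
i=6 t=24 v=4: → [24,34),[22,32),[20,30),[18,28),[16,26); WM=12
i=7 t=24 v=2: → [24,34),[22,32),[20,30),[18,28),[16,26); WM=21; [4,14) fires=3 [6,16) fires=4 [8,18) fires=3 [10,20) fires=2
i=8 t=14 v=7: DROP (t<21-4); WM=21
i=9 t=8 v=8: DROP (t<21-4); WM=21
i=10 t=25 v=2: → [24,34),[22,32),[20,30),[18,28),[16,26); WM=21
i=11 t=29 v=2: → [28,38),[26,36),[24,34),[22,32),[20,30); WM=26; [12,22) fires=1 [14,24) fires=1 [16,26) fires=3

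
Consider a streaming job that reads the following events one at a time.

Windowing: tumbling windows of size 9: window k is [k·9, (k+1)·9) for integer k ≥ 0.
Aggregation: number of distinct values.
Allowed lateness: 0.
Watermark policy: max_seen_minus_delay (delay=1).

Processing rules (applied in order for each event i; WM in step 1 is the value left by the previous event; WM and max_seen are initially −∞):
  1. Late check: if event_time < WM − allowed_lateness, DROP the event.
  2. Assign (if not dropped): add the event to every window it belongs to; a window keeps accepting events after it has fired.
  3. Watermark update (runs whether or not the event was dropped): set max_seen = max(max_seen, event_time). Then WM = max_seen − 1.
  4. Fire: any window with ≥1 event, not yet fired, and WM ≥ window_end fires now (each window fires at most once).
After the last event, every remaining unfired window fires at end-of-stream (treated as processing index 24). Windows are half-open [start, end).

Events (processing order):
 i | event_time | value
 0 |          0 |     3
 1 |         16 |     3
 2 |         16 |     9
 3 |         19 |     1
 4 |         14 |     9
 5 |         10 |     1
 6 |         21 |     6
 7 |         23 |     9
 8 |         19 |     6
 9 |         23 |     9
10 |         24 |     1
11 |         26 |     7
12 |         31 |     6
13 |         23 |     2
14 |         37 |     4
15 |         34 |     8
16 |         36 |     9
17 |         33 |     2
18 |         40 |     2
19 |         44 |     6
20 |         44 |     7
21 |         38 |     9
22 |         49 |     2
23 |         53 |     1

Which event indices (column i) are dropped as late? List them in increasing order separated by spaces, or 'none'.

4 5 8 13 15 17 21

i=0 t=0 v=3: → [0,9); WM=-1
i=1 t=16 v=3: → [9,18); WM=15; [0,9) fires=1
i=2 t=16 v=9: → [9,18); WM=15
i=3 t=19 v=1: → [18,27); WM=18; [9,18) fires=2
i=4 t=14 v=9: DROP (t<18-0); WM=18
i=5 t=10 v=1: DROP (t<18-0); WM=18
i=6 t=21 v=6: → [18,27); WM=20
i=7 t=23 v=9: → [18,27); WM=22
i=8 t=19 v=6: DROP (t<22-0); WM=22
i=9 t=23 v=9: → [18,27); WM=22
i=10 t=24 v=1: → [18,27); WM=23
i=11 t=26 v=7: → [18,27); WM=25
i=12 t=31 v=6: → [27,36); WM=30; [18,27) fires=4
i=13 t=23 v=2: DROP (t<30-0); WM=30
i=14 t=37 v=4: → [36,45); WM=36; [27,36) fires=1
i=15 t=34 v=8: DROP (t<36-0); WM=36
i=16 t=36 v=9: → [36,45); WM=36
i=17 t=33 v=2: DROP (t<36-0); WM=36
i=18 t=40 v=2: → [36,45); WM=39
i=19 t=44 v=6: → [36,45); WM=43
i=20 t=44 v=7: → [36,45); WM=43
i=21 t=38 v=9: DROP (t<43-0); WM=43
i=22 t=49 v=2: → [45,54); WM=48; [36,45) fires=5
i=23 t=53 v=1: → [45,54); WM=52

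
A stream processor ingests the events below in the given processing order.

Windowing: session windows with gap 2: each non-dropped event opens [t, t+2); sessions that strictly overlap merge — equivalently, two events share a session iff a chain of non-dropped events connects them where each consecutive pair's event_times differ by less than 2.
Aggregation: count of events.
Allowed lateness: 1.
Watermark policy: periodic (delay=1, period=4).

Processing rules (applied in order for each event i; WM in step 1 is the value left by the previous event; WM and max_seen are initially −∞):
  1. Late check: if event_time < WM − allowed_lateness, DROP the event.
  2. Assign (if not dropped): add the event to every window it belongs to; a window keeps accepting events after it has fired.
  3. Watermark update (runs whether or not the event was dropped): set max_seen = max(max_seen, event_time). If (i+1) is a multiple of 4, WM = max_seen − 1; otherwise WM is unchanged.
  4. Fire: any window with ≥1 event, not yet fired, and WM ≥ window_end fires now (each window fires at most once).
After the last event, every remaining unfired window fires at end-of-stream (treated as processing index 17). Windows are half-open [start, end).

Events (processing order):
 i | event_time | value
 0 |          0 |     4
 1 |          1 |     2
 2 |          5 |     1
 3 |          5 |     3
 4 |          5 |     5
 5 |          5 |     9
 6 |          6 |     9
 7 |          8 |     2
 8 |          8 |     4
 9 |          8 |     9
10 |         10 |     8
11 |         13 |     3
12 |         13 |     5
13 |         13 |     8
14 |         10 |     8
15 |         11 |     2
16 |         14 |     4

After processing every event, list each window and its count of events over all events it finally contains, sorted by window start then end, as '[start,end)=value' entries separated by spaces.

i=0 t=0 v=4: → [0,2); WM=−∞
i=1 t=1 v=2: → [0,3); WM=−∞
i=2 t=5 v=1: → [5,7); WM=−∞
i=3 t=5 v=3: → [5,7); WM=4
i=4 t=5 v=5: → [5,7); WM=4
i=5 t=5 v=9: → [5,7); WM=4
i=6 t=6 v=9: → [5,8); WM=4
i=7 t=8 v=2: → [8,10); WM=7
i=8 t=8 v=4: → [8,10); WM=7
i=9 t=8 v=9: → [8,10); WM=7
i=10 t=10 v=8: → [10,12); WM=7
i=11 t=13 v=3: → [13,15); WM=12
i=12 t=13 v=5: → [13,15); WM=12
i=13 t=13 v=8: → [13,15); WM=12
i=14 t=10 v=8: DROP (t<12-1); WM=12
i=15 t=11 v=2: → [10,13); WM=12
i=16 t=14 v=4: → [13,16); WM=12

[0,3)=2 [5,8)=5 [8,10)=3 [10,13)=2 [13,16)=4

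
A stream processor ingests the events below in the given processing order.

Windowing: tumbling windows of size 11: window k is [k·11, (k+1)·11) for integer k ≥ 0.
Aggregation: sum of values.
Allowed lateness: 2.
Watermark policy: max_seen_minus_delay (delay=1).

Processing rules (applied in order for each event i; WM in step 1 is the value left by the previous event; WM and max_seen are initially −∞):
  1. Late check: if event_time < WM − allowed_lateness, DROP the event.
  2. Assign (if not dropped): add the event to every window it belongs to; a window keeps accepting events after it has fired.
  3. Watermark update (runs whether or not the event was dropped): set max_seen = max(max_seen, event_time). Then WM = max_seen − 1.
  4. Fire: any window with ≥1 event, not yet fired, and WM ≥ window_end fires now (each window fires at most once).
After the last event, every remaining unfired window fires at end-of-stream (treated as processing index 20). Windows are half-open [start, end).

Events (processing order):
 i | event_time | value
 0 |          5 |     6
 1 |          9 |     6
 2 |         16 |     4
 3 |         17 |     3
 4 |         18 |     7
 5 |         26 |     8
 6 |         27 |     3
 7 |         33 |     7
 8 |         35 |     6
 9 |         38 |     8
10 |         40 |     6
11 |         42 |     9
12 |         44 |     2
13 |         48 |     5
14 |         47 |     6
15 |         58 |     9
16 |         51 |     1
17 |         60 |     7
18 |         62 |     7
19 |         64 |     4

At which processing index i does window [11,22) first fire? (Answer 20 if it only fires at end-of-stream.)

i=0 t=5 v=6: → [0,11); WM=4
i=1 t=9 v=6: → [0,11); WM=8
i=2 t=16 v=4: → [11,22); WM=15; [0,11) fires=12
i=3 t=17 v=3: → [11,22); WM=16
i=4 t=18 v=7: → [11,22); WM=17
i=5 t=26 v=8: → [22,33); WM=25; [11,22) fires=14
i=6 t=27 v=3: → [22,33); WM=26
i=7 t=33 v=7: → [33,44); WM=32
i=8 t=35 v=6: → [33,44); WM=34; [22,33) fires=11
i=9 t=38 v=8: → [33,44); WM=37
i=10 t=40 v=6: → [33,44); WM=39
i=11 t=42 v=9: → [33,44); WM=41
i=12 t=44 v=2: → [44,55); WM=43
i=13 t=48 v=5: → [44,55); WM=47; [33,44) fires=36
i=14 t=47 v=6: → [44,55); WM=47
i=15 t=58 v=9: → [55,66); WM=57; [44,55) fires=13
i=16 t=51 v=1: DROP (t<57-2); WM=57
i=17 t=60 v=7: → [55,66); WM=59
i=18 t=62 v=7: → [55,66); WM=61
i=19 t=64 v=4: → [55,66); WM=63

5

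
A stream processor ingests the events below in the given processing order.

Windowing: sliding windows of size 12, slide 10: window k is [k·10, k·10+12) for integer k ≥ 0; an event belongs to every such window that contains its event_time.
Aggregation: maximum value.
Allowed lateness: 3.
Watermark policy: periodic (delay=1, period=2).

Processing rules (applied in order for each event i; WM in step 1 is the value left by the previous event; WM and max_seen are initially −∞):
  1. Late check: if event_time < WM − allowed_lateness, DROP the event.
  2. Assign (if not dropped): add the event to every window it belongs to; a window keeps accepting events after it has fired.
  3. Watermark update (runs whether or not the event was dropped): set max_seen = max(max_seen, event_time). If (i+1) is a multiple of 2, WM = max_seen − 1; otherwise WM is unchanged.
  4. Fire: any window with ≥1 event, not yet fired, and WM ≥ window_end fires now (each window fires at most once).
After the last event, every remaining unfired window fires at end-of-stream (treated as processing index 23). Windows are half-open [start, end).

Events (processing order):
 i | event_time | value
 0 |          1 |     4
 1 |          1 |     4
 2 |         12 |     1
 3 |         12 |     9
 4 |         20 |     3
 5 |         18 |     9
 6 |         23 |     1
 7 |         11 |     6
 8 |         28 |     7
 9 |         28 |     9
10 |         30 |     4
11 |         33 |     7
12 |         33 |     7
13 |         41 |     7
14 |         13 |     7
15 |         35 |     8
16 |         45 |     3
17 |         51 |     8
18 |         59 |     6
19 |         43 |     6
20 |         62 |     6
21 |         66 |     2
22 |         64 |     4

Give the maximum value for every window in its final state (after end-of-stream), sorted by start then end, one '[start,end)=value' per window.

i=0 t=1 v=4: → [0,12); WM=−∞
i=1 t=1 v=4: → [0,12); WM=0
i=2 t=12 v=1: → [10,22); WM=0
i=3 t=12 v=9: → [10,22); WM=11
i=4 t=20 v=3: → [20,32),[10,22); WM=11
i=5 t=18 v=9: → [10,22); WM=19; [0,12) fires=4
i=6 t=23 v=1: → [20,32); WM=19
i=7 t=11 v=6: DROP (t<19-3); WM=22; [10,22) fires=9
i=8 t=28 v=7: → [20,32); WM=22
i=9 t=28 v=9: → [20,32); WM=27
i=10 t=30 v=4: → [30,42),[20,32); WM=27
i=11 t=33 v=7: → [30,42); WM=32; [20,32) fires=9
i=12 t=33 v=7: → [30,42); WM=32
i=13 t=41 v=7: → [40,52),[30,42); WM=40
i=14 t=13 v=7: DROP (t<40-3); WM=40
i=15 t=35 v=8: DROP (t<40-3); WM=40
i=16 t=45 v=3: → [40,52); WM=40
i=17 t=51 v=8: → [50,62),[40,52); WM=50; [30,42) fires=7
i=18 t=59 v=6: → [50,62); WM=50
i=19 t=43 v=6: DROP (t<50-3); WM=58; [40,52) fires=8
i=20 t=62 v=6: → [60,72); WM=58
i=21 t=66 v=2: → [60,72); WM=65; [50,62) fires=8
i=22 t=64 v=4: → [60,72); WM=65

[0,12)=4 [10,22)=9 [20,32)=9 [30,42)=7 [40,52)=8 [50,62)=8 [60,72)=6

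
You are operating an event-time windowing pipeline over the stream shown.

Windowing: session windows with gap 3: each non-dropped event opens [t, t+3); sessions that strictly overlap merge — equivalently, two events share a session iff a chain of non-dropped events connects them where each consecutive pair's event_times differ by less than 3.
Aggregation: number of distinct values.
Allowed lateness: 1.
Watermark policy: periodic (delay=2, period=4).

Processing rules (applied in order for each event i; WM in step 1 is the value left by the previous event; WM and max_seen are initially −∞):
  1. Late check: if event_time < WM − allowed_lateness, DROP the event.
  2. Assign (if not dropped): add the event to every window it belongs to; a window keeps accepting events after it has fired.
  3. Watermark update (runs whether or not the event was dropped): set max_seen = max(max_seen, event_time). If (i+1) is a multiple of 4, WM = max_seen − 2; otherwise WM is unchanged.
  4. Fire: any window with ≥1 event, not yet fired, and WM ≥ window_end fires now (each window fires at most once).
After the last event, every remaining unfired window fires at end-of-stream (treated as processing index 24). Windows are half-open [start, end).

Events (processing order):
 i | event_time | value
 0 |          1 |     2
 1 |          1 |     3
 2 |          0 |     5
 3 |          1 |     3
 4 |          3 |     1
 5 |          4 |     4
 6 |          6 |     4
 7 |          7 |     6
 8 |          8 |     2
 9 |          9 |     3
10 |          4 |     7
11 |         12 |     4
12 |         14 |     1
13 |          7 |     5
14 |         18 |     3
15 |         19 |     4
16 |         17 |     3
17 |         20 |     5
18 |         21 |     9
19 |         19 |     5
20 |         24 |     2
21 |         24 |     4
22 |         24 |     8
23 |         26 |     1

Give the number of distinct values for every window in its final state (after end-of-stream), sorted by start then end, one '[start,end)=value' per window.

i=0 t=1 v=2: → [1,4); WM=−∞
i=1 t=1 v=3: → [1,4); WM=−∞
i=2 t=0 v=5: → [0,4); WM=−∞
i=3 t=1 v=3: → [0,4); WM=-1
i=4 t=3 v=1: → [0,6); WM=-1
i=5 t=4 v=4: → [0,7); WM=-1
i=6 t=6 v=4: → [0,9); WM=-1
i=7 t=7 v=6: → [0,10); WM=5
i=8 t=8 v=2: → [0,11); WM=5
i=9 t=9 v=3: → [0,12); WM=5
i=10 t=4 v=7: → [0,12); WM=5
i=11 t=12 v=4: → [12,15); WM=10
i=12 t=14 v=1: → [12,17); WM=10
i=13 t=7 v=5: DROP (t<10-1); WM=10
i=14 t=18 v=3: → [18,21); WM=10
i=15 t=19 v=4: → [18,22); WM=17
i=16 t=17 v=3: → [17,22); WM=17
i=17 t=20 v=5: → [17,23); WM=17
i=18 t=21 v=9: → [17,24); WM=17
i=19 t=19 v=5: → [17,24); WM=19
i=20 t=24 v=2: → [24,27); WM=19
i=21 t=24 v=4: → [24,27); WM=19
i=22 t=24 v=8: → [24,27); WM=19
i=23 t=26 v=1: → [24,29); WM=24

[0,12)=7 [12,17)=2 [17,24)=4 [24,29)=4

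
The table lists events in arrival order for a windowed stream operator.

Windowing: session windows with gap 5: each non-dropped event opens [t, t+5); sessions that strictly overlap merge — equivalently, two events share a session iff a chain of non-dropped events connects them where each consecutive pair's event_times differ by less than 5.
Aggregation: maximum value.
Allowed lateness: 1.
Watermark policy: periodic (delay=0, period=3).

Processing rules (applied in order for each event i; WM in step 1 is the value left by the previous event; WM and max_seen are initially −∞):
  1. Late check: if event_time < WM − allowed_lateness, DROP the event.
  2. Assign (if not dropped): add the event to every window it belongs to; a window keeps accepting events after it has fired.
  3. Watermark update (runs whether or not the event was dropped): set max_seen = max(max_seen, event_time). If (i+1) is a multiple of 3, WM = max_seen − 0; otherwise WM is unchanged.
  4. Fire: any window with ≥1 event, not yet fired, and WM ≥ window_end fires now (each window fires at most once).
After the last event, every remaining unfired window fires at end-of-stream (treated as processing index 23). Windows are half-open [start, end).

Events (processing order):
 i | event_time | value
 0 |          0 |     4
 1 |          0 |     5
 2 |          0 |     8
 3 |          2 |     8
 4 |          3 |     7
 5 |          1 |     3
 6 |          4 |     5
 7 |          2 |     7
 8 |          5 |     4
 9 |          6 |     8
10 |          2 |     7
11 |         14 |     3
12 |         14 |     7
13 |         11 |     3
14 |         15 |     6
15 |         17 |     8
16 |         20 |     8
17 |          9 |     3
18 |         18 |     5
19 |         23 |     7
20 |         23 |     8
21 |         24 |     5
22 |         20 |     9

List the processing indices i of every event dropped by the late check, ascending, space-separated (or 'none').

10 13 17 18 22

i=0 t=0 v=4: → [0,5); WM=−∞
i=1 t=0 v=5: → [0,5); WM=−∞
i=2 t=0 v=8: → [0,5); WM=0
i=3 t=2 v=8: → [0,7); WM=0
i=4 t=3 v=7: → [0,8); WM=0
i=5 t=1 v=3: → [0,8); WM=3
i=6 t=4 v=5: → [0,9); WM=3
i=7 t=2 v=7: → [0,9); WM=3
i=8 t=5 v=4: → [0,10); WM=5
i=9 t=6 v=8: → [0,11); WM=5
i=10 t=2 v=7: DROP (t<5-1); WM=5
i=11 t=14 v=3: → [14,19); WM=14
i=12 t=14 v=7: → [14,19); WM=14
i=13 t=11 v=3: DROP (t<14-1); WM=14
i=14 t=15 v=6: → [14,20); WM=15
i=15 t=17 v=8: → [14,22); WM=15
i=16 t=20 v=8: → [14,25); WM=15
i=17 t=9 v=3: DROP (t<15-1); WM=20
i=18 t=18 v=5: DROP (t<20-1); WM=20
i=19 t=23 v=7: → [14,28); WM=20
i=20 t=23 v=8: → [14,28); WM=23
i=21 t=24 v=5: → [14,29); WM=23
i=22 t=20 v=9: DROP (t<23-1); WM=23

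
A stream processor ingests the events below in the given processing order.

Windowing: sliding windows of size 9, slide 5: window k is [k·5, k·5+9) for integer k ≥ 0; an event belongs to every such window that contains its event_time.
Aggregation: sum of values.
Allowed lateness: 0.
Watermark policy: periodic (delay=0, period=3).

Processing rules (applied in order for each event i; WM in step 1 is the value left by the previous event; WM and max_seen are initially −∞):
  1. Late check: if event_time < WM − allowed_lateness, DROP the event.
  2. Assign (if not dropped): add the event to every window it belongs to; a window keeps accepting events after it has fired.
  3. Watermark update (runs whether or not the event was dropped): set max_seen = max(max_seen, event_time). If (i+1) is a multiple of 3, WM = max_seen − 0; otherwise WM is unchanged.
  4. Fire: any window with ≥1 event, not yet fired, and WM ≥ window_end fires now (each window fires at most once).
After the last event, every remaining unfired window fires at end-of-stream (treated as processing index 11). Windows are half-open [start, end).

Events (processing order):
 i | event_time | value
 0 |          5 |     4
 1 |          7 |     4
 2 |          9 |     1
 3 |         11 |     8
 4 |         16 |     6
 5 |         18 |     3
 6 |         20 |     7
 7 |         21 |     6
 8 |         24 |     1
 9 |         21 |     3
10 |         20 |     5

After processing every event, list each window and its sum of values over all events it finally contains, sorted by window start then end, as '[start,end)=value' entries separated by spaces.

i=0 t=5 v=4: → [5,14),[0,9); WM=−∞
i=1 t=7 v=4: → [5,14),[0,9); WM=−∞
i=2 t=9 v=1: → [5,14); WM=9; [0,9) fires=8
i=3 t=11 v=8: → [10,19),[5,14); WM=9
i=4 t=16 v=6: → [15,24),[10,19); WM=9
i=5 t=18 v=3: → [15,24),[10,19); WM=18; [5,14) fires=17
i=6 t=20 v=7: → [20,29),[15,24); WM=18
i=7 t=21 v=6: → [20,29),[15,24); WM=18
i=8 t=24 v=1: → [20,29); WM=24; [10,19) fires=17 [15,24) fires=22
i=9 t=21 v=3: DROP (t<24-0); WM=24
i=10 t=20 v=5: DROP (t<24-0); WM=24

[0,9)=8 [5,14)=17 [10,19)=17 [15,24)=22 [20,29)=14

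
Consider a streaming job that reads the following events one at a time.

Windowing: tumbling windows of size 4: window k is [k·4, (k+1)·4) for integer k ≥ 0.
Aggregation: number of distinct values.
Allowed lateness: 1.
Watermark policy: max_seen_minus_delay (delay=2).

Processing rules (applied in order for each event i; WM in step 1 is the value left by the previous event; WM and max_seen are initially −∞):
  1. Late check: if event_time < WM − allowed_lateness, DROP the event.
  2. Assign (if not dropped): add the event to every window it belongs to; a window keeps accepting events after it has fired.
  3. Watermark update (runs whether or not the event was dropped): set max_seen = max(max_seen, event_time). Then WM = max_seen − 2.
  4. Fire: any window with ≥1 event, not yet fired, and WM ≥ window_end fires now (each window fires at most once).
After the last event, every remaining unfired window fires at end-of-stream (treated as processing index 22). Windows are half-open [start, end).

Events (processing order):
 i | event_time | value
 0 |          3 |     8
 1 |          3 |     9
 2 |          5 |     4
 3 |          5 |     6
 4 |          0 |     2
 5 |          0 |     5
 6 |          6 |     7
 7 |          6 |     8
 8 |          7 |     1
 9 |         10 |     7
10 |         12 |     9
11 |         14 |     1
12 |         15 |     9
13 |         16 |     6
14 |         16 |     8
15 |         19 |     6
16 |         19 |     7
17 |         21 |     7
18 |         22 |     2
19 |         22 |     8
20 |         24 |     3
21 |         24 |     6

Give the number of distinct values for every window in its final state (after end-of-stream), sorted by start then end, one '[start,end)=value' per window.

i=0 t=3 v=8: → [0,4); WM=1
i=1 t=3 v=9: → [0,4); WM=1
i=2 t=5 v=4: → [4,8); WM=3
i=3 t=5 v=6: → [4,8); WM=3
i=4 t=0 v=2: DROP (t<3-1); WM=3
i=5 t=0 v=5: DROP (t<3-1); WM=3
i=6 t=6 v=7: → [4,8); WM=4; [0,4) fires=2
i=7 t=6 v=8: → [4,8); WM=4
i=8 t=7 v=1: → [4,8); WM=5
i=9 t=10 v=7: → [8,12); WM=8; [4,8) fires=5
i=10 t=12 v=9: → [12,16); WM=10
i=11 t=14 v=1: → [12,16); WM=12; [8,12) fires=1
i=12 t=15 v=9: → [12,16); WM=13
i=13 t=16 v=6: → [16,20); WM=14
i=14 t=16 v=8: → [16,20); WM=14
i=15 t=19 v=6: → [16,20); WM=17; [12,16) fires=2
i=16 t=19 v=7: → [16,20); WM=17
i=17 t=21 v=7: → [20,24); WM=19
i=18 t=22 v=2: → [20,24); WM=20; [16,20) fires=3
i=19 t=22 v=8: → [20,24); WM=20
i=20 t=24 v=3: → [24,28); WM=22
i=21 t=24 v=6: → [24,28); WM=22

[0,4)=2 [4,8)=5 [8,12)=1 [12,16)=2 [16,20)=3 [20,24)=3 [24,28)=2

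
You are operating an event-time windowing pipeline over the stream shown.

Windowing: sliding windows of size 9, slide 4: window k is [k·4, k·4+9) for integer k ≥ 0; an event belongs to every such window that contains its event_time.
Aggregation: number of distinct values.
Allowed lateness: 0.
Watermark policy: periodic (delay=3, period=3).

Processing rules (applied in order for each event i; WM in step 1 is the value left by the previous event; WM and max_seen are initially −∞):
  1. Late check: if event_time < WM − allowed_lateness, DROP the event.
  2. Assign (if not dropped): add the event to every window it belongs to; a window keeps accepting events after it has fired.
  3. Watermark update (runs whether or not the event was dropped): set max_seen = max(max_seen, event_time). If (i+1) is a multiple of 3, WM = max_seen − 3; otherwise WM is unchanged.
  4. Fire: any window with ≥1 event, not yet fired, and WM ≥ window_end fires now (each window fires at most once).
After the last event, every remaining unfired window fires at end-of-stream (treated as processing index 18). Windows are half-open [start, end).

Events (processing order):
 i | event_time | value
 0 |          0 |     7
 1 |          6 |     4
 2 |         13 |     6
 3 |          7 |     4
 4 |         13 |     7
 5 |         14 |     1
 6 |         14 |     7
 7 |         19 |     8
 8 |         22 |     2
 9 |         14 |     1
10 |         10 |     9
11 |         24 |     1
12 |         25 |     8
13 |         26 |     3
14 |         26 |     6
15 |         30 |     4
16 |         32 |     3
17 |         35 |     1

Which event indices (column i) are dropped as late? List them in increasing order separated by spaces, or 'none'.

3 9 10

i=0 t=0 v=7: → [0,9); WM=−∞
i=1 t=6 v=4: → [4,13),[0,9); WM=−∞
i=2 t=13 v=6: → [12,21),[8,17); WM=10; [0,9) fires=2
i=3 t=7 v=4: DROP (t<10-0); WM=10
i=4 t=13 v=7: → [12,21),[8,17); WM=10
i=5 t=14 v=1: → [12,21),[8,17); WM=11
i=6 t=14 v=7: → [12,21),[8,17); WM=11
i=7 t=19 v=8: → [16,25),[12,21); WM=11
i=8 t=22 v=2: → [20,29),[16,25); WM=19; [4,13) fires=1 [8,17) fires=3
i=9 t=14 v=1: DROP (t<19-0); WM=19
i=10 t=10 v=9: DROP (t<19-0); WM=19
i=11 t=24 v=1: → [24,33),[20,29),[16,25); WM=21; [12,21) fires=4
i=12 t=25 v=8: → [24,33),[20,29); WM=21
i=13 t=26 v=3: → [24,33),[20,29); WM=21
i=14 t=26 v=6: → [24,33),[20,29); WM=23
i=15 t=30 v=4: → [28,37),[24,33); WM=23
i=16 t=32 v=3: → [32,41),[28,37),[24,33); WM=23
i=17 t=35 v=1: → [32,41),[28,37); WM=32; [16,25) fires=3 [20,29) fires=5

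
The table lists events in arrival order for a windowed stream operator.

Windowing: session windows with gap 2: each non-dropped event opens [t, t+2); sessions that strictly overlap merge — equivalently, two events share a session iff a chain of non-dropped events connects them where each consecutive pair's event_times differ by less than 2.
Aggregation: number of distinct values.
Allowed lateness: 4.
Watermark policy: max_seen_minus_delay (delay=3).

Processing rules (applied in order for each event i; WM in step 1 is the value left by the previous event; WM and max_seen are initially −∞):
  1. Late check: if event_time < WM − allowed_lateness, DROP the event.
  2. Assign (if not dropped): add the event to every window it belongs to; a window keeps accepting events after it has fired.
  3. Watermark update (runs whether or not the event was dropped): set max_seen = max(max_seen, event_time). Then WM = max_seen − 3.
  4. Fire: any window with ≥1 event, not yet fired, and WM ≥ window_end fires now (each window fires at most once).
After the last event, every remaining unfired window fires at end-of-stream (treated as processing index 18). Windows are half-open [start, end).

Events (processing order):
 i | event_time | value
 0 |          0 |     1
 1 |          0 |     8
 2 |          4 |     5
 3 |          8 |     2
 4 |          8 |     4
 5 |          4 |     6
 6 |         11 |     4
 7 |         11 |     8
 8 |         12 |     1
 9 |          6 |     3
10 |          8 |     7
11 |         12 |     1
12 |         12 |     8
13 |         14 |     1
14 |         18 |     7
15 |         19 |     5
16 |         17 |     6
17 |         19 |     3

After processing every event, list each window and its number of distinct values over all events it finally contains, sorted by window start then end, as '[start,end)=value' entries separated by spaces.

[0,2)=2 [4,6)=2 [6,8)=1 [8,10)=3 [11,14)=3 [14,16)=1 [17,21)=4

i=0 t=0 v=1: → [0,2); WM=-3
i=1 t=0 v=8: → [0,2); WM=-3
i=2 t=4 v=5: → [4,6); WM=1
i=3 t=8 v=2: → [8,10); WM=5
i=4 t=8 v=4: → [8,10); WM=5
i=5 t=4 v=6: → [4,6); WM=5
i=6 t=11 v=4: → [11,13); WM=8
i=7 t=11 v=8: → [11,13); WM=8
i=8 t=12 v=1: → [11,14); WM=9
i=9 t=6 v=3: → [6,8); WM=9
i=10 t=8 v=7: → [8,10); WM=9
i=11 t=12 v=1: → [11,14); WM=9
i=12 t=12 v=8: → [11,14); WM=9
i=13 t=14 v=1: → [14,16); WM=11
i=14 t=18 v=7: → [18,20); WM=15
i=15 t=19 v=5: → [18,21); WM=16
i=16 t=17 v=6: → [17,21); WM=16
i=17 t=19 v=3: → [17,21); WM=16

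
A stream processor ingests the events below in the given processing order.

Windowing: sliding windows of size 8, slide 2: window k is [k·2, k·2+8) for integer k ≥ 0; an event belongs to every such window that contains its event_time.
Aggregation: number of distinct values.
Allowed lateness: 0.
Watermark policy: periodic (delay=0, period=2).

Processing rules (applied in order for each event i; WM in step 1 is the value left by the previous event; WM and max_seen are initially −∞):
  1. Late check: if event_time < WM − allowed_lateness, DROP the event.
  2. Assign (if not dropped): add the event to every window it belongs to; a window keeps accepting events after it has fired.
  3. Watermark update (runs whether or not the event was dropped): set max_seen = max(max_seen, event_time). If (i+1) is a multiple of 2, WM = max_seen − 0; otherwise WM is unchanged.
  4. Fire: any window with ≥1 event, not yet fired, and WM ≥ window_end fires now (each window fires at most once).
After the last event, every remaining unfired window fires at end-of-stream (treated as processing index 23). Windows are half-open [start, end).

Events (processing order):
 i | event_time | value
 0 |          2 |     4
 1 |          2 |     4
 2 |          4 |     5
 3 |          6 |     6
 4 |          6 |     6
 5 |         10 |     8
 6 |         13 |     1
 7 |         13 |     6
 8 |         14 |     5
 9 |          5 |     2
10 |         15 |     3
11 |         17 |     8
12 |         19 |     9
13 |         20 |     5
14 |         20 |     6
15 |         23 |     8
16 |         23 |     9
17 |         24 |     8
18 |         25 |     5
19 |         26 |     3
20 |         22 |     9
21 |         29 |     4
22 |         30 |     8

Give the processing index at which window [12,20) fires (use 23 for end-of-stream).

i=0 t=2 v=4: → [2,10),[0,8); WM=−∞
i=1 t=2 v=4: → [2,10),[0,8); WM=2
i=2 t=4 v=5: → [4,12),[2,10),[0,8); WM=2
i=3 t=6 v=6: → [6,14),[4,12),[2,10),[0,8); WM=6
i=4 t=6 v=6: → [6,14),[4,12),[2,10),[0,8); WM=6
i=5 t=10 v=8: → [10,18),[8,16),[6,14),[4,12); WM=10; [0,8) fires=3 [2,10) fires=3
i=6 t=13 v=1: → [12,20),[10,18),[8,16),[6,14); WM=10
i=7 t=13 v=6: → [12,20),[10,18),[8,16),[6,14); WM=13; [4,12) fires=3
i=8 t=14 v=5: → [14,22),[12,20),[10,18),[8,16); WM=13
i=9 t=5 v=2: DROP (t<13-0); WM=14; [6,14) fires=3
i=10 t=15 v=3: → [14,22),[12,20),[10,18),[8,16); WM=14
i=11 t=17 v=8: → [16,24),[14,22),[12,20),[10,18); WM=17; [8,16) fires=5
i=12 t=19 v=9: → [18,26),[16,24),[14,22),[12,20); WM=17
i=13 t=20 v=5: → [20,28),[18,26),[16,24),[14,22); WM=20; [10,18) fires=5 [12,20) fires=6
i=14 t=20 v=6: → [20,28),[18,26),[16,24),[14,22); WM=20
i=15 t=23 v=8: → [22,30),[20,28),[18,26),[16,24); WM=23; [14,22) fires=5
i=16 t=23 v=9: → [22,30),[20,28),[18,26),[16,24); WM=23
i=17 t=24 v=8: → [24,32),[22,30),[20,28),[18,26); WM=24; [16,24) fires=4
i=18 t=25 v=5: → [24,32),[22,30),[20,28),[18,26); WM=24
i=19 t=26 v=3: → [26,34),[24,32),[22,30),[20,28); WM=26; [18,26) fires=4
i=20 t=22 v=9: DROP (t<26-0); WM=26
i=21 t=29 v=4: → [28,36),[26,34),[24,32),[22,30); WM=29; [20,28) fires=5
i=22 t=30 v=8: → [30,38),[28,36),[26,34),[24,32); WM=29

13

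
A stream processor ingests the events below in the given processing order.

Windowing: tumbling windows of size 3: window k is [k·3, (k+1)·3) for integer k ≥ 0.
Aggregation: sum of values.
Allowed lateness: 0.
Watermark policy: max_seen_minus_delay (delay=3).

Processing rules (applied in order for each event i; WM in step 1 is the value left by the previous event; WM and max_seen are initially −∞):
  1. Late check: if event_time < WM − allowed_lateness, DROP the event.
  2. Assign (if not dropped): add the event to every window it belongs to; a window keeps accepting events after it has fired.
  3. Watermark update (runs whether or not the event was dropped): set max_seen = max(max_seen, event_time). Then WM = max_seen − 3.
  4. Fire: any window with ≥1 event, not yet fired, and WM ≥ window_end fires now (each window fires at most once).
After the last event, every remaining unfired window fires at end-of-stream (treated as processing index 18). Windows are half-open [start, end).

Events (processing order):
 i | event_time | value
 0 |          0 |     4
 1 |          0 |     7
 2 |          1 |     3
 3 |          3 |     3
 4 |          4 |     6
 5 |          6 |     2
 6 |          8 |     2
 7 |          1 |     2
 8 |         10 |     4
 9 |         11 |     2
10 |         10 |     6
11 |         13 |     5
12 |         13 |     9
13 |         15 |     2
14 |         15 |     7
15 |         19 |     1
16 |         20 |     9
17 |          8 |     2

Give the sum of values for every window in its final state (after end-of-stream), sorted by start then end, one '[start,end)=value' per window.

i=0 t=0 v=4: → [0,3); WM=-3
i=1 t=0 v=7: → [0,3); WM=-3
i=2 t=1 v=3: → [0,3); WM=-2
i=3 t=3 v=3: → [3,6); WM=0
i=4 t=4 v=6: → [3,6); WM=1
i=5 t=6 v=2: → [6,9); WM=3; [0,3) fires=14
i=6 t=8 v=2: → [6,9); WM=5
i=7 t=1 v=2: DROP (t<5-0); WM=5
i=8 t=10 v=4: → [9,12); WM=7; [3,6) fires=9
i=9 t=11 v=2: → [9,12); WM=8
i=10 t=10 v=6: → [9,12); WM=8
i=11 t=13 v=5: → [12,15); WM=10; [6,9) fires=4
i=12 t=13 v=9: → [12,15); WM=10
i=13 t=15 v=2: → [15,18); WM=12; [9,12) fires=12
i=14 t=15 v=7: → [15,18); WM=12
i=15 t=19 v=1: → [18,21); WM=16; [12,15) fires=14
i=16 t=20 v=9: → [18,21); WM=17
i=17 t=8 v=2: DROP (t<17-0); WM=17

[0,3)=14 [3,6)=9 [6,9)=4 [9,12)=12 [12,15)=14 [15,18)=9 [18,21)=10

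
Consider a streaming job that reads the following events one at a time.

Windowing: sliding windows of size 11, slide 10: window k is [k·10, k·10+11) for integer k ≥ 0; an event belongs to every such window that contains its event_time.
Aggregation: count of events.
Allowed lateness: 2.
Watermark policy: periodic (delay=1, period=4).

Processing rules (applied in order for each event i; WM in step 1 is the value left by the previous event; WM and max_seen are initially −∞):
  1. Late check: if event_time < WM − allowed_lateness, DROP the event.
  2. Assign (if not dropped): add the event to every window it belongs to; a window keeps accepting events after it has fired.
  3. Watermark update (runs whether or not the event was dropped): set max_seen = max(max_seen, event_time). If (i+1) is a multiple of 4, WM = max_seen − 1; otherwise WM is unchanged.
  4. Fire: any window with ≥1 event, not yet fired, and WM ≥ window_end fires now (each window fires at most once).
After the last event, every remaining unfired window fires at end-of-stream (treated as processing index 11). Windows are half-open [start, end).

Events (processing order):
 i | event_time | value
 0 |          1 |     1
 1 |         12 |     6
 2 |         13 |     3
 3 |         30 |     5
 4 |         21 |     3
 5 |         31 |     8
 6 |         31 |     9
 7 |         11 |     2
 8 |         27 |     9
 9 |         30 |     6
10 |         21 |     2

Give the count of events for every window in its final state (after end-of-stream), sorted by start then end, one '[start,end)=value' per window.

i=0 t=1 v=1: → [0,11); WM=−∞
i=1 t=12 v=6: → [10,21); WM=−∞
i=2 t=13 v=3: → [10,21); WM=−∞
i=3 t=30 v=5: → [30,41),[20,31); WM=29; [0,11) fires=1 [10,21) fires=2
i=4 t=21 v=3: DROP (t<29-2); WM=29
i=5 t=31 v=8: → [30,41); WM=29
i=6 t=31 v=9: → [30,41); WM=29
i=7 t=11 v=2: DROP (t<29-2); WM=30
i=8 t=27 v=9: DROP (t<30-2); WM=30
i=9 t=30 v=6: → [30,41),[20,31); WM=30
i=10 t=21 v=2: DROP (t<30-2); WM=30

[0,11)=1 [10,21)=2 [20,31)=2 [30,41)=4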